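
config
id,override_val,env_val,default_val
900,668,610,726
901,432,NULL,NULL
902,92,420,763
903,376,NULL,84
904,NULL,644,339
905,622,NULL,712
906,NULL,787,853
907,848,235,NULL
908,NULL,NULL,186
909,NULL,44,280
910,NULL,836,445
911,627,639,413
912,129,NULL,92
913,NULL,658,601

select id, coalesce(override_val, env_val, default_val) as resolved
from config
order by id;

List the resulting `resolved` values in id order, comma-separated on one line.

id=900: override_val=668 → 668
id=901: override_val=432 → 432
id=902: override_val=92 → 92
id=903: override_val=376 → 376
id=904: override_val=NULL, env_val=644 → 644
id=905: override_val=622 → 622
id=906: override_val=NULL, env_val=787 → 787
id=907: override_val=848 → 848
id=908: override_val=NULL, env_val=NULL, default_val=186 → 186
id=909: override_val=NULL, env_val=44 → 44
id=910: override_val=NULL, env_val=836 → 836
id=911: override_val=627 → 627
id=912: override_val=129 → 129
id=913: override_val=NULL, env_val=658 → 658

668, 432, 92, 376, 644, 622, 787, 848, 186, 44, 836, 627, 129, 658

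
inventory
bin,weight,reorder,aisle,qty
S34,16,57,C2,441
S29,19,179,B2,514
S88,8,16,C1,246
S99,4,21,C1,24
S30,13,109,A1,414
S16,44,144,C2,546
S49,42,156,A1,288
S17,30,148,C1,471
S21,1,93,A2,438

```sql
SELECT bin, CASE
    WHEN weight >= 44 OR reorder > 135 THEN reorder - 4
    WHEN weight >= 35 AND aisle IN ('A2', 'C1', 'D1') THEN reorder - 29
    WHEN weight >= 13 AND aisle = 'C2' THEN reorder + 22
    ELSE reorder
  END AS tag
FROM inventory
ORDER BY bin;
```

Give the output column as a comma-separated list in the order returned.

bin=S16: weight >= 44 OR reorder > 135 → 140
bin=S17: weight >= 44 OR reorder > 135 → 144
bin=S21: ELSE → 93
bin=S29: weight >= 44 OR reorder > 135 → 175
bin=S30: ELSE → 109
bin=S34: weight >= 13 AND aisle = 'C2' → 79
bin=S49: weight >= 44 OR reorder > 135 → 152
bin=S88: ELSE → 16
bin=S99: ELSE → 21

140, 144, 93, 175, 109, 79, 152, 16, 21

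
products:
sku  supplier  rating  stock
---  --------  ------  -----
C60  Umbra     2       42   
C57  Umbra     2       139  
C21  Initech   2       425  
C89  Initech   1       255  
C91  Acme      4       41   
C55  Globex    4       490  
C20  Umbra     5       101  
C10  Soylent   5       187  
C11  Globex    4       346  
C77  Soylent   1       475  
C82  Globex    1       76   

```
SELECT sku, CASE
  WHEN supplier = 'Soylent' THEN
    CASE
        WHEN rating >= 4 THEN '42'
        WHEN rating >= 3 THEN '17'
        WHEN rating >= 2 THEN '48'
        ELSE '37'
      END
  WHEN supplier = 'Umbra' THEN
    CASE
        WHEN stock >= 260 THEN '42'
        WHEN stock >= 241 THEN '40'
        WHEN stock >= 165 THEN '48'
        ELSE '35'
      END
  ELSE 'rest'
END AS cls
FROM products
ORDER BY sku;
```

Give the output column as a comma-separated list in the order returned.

42, rest, 35, rest, rest, 35, 35, 37, rest, rest, rest

sku=C10: supplier='Soylent' → inner[rating >= 4] → 42
sku=C11: supplier='Globex' → outer ELSE → rest
sku=C20: supplier='Umbra' → inner[ELSE] → 35
sku=C21: supplier='Initech' → outer ELSE → rest
sku=C55: supplier='Globex' → outer ELSE → rest
sku=C57: supplier='Umbra' → inner[ELSE] → 35
sku=C60: supplier='Umbra' → inner[ELSE] → 35
sku=C77: supplier='Soylent' → inner[ELSE] → 37
sku=C82: supplier='Globex' → outer ELSE → rest
sku=C89: supplier='Initech' → outer ELSE → rest
sku=C91: supplier='Acme' → outer ELSE → rest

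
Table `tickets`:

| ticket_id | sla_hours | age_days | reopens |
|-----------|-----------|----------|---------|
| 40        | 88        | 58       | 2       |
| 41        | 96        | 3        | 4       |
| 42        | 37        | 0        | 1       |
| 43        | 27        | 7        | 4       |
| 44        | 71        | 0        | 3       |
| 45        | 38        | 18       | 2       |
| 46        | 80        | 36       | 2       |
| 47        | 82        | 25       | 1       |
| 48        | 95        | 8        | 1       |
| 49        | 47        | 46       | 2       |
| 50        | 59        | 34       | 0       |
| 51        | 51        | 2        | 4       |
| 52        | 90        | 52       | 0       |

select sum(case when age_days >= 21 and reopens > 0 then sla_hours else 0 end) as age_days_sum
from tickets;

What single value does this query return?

ticket_id=40: ✓ → 88
ticket_id=41: ✗
ticket_id=42: ✗
ticket_id=43: ✗
ticket_id=44: ✗
ticket_id=45: ✗
ticket_id=46: ✓ → 80
ticket_id=47: ✓ → 82
ticket_id=48: ✗
ticket_id=49: ✓ → 47
ticket_id=50: ✗
ticket_id=51: ✗
ticket_id=52: ✗
age_days_sum = 88 + 80 + 82 + 47 = 297

297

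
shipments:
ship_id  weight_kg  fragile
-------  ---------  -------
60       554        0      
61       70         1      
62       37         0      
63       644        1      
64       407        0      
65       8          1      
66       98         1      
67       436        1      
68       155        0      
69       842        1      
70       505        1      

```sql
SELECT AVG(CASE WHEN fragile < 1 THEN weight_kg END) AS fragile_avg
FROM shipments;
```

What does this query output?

ship_id=60: ✓ → 554
ship_id=61: ✗
ship_id=62: ✓ → 37
ship_id=63: ✗
ship_id=64: ✓ → 407
ship_id=65: ✗
ship_id=66: ✗
ship_id=67: ✗
ship_id=68: ✓ → 155
ship_id=69: ✗
ship_id=70: ✗
fragile_avg = (554 + 37 + 407 + 155) / 4 = 288.25

288.25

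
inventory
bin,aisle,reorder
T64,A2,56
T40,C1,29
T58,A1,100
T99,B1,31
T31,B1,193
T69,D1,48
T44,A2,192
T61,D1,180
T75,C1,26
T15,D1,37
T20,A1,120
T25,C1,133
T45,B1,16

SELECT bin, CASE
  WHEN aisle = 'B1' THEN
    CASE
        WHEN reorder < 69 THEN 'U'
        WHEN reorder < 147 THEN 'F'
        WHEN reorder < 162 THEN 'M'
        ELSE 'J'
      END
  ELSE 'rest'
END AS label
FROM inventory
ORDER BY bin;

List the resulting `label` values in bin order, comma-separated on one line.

rest, rest, rest, J, rest, rest, U, rest, rest, rest, rest, rest, U

bin=T15: aisle='D1' → outer ELSE → rest
bin=T20: aisle='A1' → outer ELSE → rest
bin=T25: aisle='C1' → outer ELSE → rest
bin=T31: aisle='B1' → inner[ELSE] → J
bin=T40: aisle='C1' → outer ELSE → rest
bin=T44: aisle='A2' → outer ELSE → rest
bin=T45: aisle='B1' → inner[reorder < 69] → U
bin=T58: aisle='A1' → outer ELSE → rest
bin=T61: aisle='D1' → outer ELSE → rest
bin=T64: aisle='A2' → outer ELSE → rest
bin=T69: aisle='D1' → outer ELSE → rest
bin=T75: aisle='C1' → outer ELSE → rest
bin=T99: aisle='B1' → inner[reorder < 69] → U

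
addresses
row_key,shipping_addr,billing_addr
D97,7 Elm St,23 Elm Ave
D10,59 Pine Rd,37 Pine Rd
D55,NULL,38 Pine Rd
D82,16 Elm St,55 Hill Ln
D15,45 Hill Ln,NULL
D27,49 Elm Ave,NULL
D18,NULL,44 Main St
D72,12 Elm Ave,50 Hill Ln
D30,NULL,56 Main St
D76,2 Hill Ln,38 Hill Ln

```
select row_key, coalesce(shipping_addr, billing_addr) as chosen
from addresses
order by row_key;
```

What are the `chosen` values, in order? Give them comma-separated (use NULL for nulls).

59 Pine Rd, 45 Hill Ln, 44 Main St, 49 Elm Ave, 56 Main St, 38 Pine Rd, 12 Elm Ave, 2 Hill Ln, 16 Elm St, 7 Elm St

row_key=D10: shipping_addr=59 Pine Rd → 59 Pine Rd
row_key=D15: shipping_addr=45 Hill Ln → 45 Hill Ln
row_key=D18: shipping_addr=NULL, billing_addr=44 Main St → 44 Main St
row_key=D27: shipping_addr=49 Elm Ave → 49 Elm Ave
row_key=D30: shipping_addr=NULL, billing_addr=56 Main St → 56 Main St
row_key=D55: shipping_addr=NULL, billing_addr=38 Pine Rd → 38 Pine Rd
row_key=D72: shipping_addr=12 Elm Ave → 12 Elm Ave
row_key=D76: shipping_addr=2 Hill Ln → 2 Hill Ln
row_key=D82: shipping_addr=16 Elm St → 16 Elm St
row_key=D97: shipping_addr=7 Elm St → 7 Elm St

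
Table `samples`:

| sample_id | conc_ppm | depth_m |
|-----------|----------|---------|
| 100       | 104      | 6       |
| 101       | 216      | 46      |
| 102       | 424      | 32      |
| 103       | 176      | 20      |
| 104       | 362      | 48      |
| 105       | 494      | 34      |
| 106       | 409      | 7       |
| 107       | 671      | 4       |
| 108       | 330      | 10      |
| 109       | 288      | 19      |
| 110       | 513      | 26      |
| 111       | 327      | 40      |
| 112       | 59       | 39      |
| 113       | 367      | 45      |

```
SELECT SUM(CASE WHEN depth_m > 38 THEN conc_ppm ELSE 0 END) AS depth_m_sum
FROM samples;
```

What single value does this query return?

sample_id=100: ✗
sample_id=101: ✓ → 216
sample_id=102: ✗
sample_id=103: ✗
sample_id=104: ✓ → 362
sample_id=105: ✗
sample_id=106: ✗
sample_id=107: ✗
sample_id=108: ✗
sample_id=109: ✗
sample_id=110: ✗
sample_id=111: ✓ → 327
sample_id=112: ✓ → 59
sample_id=113: ✓ → 367
depth_m_sum = 216 + 362 + 327 + 59 + 367 = 1331

1331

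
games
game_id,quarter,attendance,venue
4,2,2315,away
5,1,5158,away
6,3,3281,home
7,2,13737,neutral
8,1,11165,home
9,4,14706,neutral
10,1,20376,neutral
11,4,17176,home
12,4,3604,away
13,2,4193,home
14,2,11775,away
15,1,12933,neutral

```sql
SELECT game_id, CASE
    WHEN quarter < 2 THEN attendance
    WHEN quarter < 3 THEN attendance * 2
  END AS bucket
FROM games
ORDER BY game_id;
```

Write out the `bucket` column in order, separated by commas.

game_id=4: quarter < 3 → 4630
game_id=5: quarter < 2 → 5158
game_id=6: (no match → NULL) → NULL
game_id=7: quarter < 3 → 27474
game_id=8: quarter < 2 → 11165
game_id=9: (no match → NULL) → NULL
game_id=10: quarter < 2 → 20376
game_id=11: (no match → NULL) → NULL
game_id=12: (no match → NULL) → NULL
game_id=13: quarter < 3 → 8386
game_id=14: quarter < 3 → 23550
game_id=15: quarter < 2 → 12933

4630, 5158, NULL, 27474, 11165, NULL, 20376, NULL, NULL, 8386, 23550, 12933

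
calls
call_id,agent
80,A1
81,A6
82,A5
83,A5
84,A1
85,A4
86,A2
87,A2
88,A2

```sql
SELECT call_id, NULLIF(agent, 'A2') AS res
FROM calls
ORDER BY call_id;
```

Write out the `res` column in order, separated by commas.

call_id=80: agent=A1 vs A2: differ → A1
call_id=81: agent=A6 vs A2: differ → A6
call_id=82: agent=A5 vs A2: differ → A5
call_id=83: agent=A5 vs A2: differ → A5
call_id=84: agent=A1 vs A2: differ → A1
call_id=85: agent=A4 vs A2: differ → A4
call_id=86: agent=A2 vs A2: equal → NULL
call_id=87: agent=A2 vs A2: equal → NULL
call_id=88: agent=A2 vs A2: equal → NULL

A1, A6, A5, A5, A1, A4, NULL, NULL, NULL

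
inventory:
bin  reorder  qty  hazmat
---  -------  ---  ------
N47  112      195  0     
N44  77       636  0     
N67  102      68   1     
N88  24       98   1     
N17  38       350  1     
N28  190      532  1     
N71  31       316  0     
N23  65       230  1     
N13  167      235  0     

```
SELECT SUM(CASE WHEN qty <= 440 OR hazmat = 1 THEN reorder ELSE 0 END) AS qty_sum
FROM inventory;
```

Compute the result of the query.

729

bin=N47: ✓ → 112
bin=N44: ✗
bin=N67: ✓ → 102
bin=N88: ✓ → 24
bin=N17: ✓ → 38
bin=N28: ✓ → 190
bin=N71: ✓ → 31
bin=N23: ✓ → 65
bin=N13: ✓ → 167
qty_sum = 112 + 102 + 24 + 38 + 190 + 31 + 65 + 167 = 729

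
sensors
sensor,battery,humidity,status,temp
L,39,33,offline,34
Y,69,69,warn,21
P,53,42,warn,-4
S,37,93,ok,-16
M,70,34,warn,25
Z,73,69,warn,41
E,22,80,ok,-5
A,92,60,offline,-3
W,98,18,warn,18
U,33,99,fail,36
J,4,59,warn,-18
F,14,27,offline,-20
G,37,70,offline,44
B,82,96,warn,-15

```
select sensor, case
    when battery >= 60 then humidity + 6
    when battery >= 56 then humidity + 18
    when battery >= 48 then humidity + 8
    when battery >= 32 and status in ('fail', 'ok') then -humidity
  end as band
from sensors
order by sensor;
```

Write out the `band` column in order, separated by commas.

sensor=A: battery >= 60 → 66
sensor=B: battery >= 60 → 102
sensor=E: (no match → NULL) → NULL
sensor=F: (no match → NULL) → NULL
sensor=G: (no match → NULL) → NULL
sensor=J: (no match → NULL) → NULL
sensor=L: (no match → NULL) → NULL
sensor=M: battery >= 60 → 40
sensor=P: battery >= 48 → 50
sensor=S: battery >= 32 and status in ('fail', 'ok') → -93
sensor=U: battery >= 32 and status in ('fail', 'ok') → -99
sensor=W: battery >= 60 → 24
sensor=Y: battery >= 60 → 75
sensor=Z: battery >= 60 → 75

66, 102, NULL, NULL, NULL, NULL, NULL, 40, 50, -93, -99, 24, 75, 75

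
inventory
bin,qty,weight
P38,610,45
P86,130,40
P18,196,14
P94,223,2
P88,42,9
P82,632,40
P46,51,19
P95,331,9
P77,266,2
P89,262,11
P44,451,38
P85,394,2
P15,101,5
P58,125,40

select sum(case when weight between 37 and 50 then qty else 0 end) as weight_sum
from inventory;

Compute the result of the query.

1948

bin=P38: ✓ → 610
bin=P86: ✓ → 130
bin=P18: ✗
bin=P94: ✗
bin=P88: ✗
bin=P82: ✓ → 632
bin=P46: ✗
bin=P95: ✗
bin=P77: ✗
bin=P89: ✗
bin=P44: ✓ → 451
bin=P85: ✗
bin=P15: ✗
bin=P58: ✓ → 125
weight_sum = 610 + 130 + 632 + 451 + 125 = 1948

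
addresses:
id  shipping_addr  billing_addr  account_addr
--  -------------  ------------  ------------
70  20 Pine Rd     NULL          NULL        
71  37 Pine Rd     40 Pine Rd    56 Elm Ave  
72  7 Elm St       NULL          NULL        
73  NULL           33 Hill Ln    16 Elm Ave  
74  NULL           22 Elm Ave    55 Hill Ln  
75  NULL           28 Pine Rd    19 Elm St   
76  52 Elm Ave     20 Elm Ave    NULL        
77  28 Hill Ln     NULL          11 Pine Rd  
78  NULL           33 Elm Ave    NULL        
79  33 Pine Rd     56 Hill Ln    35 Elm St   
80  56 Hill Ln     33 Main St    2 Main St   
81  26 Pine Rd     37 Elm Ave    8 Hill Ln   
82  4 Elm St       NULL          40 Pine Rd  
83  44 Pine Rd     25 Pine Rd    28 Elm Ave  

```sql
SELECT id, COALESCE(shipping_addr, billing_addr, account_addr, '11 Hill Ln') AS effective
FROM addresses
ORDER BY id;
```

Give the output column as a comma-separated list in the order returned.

20 Pine Rd, 37 Pine Rd, 7 Elm St, 33 Hill Ln, 22 Elm Ave, 28 Pine Rd, 52 Elm Ave, 28 Hill Ln, 33 Elm Ave, 33 Pine Rd, 56 Hill Ln, 26 Pine Rd, 4 Elm St, 44 Pine Rd

id=70: shipping_addr=20 Pine Rd → 20 Pine Rd
id=71: shipping_addr=37 Pine Rd → 37 Pine Rd
id=72: shipping_addr=7 Elm St → 7 Elm St
id=73: shipping_addr=NULL, billing_addr=33 Hill Ln → 33 Hill Ln
id=74: shipping_addr=NULL, billing_addr=22 Elm Ave → 22 Elm Ave
id=75: shipping_addr=NULL, billing_addr=28 Pine Rd → 28 Pine Rd
id=76: shipping_addr=52 Elm Ave → 52 Elm Ave
id=77: shipping_addr=28 Hill Ln → 28 Hill Ln
id=78: shipping_addr=NULL, billing_addr=33 Elm Ave → 33 Elm Ave
id=79: shipping_addr=33 Pine Rd → 33 Pine Rd
id=80: shipping_addr=56 Hill Ln → 56 Hill Ln
id=81: shipping_addr=26 Pine Rd → 26 Pine Rd
id=82: shipping_addr=4 Elm St → 4 Elm St
id=83: shipping_addr=44 Pine Rd → 44 Pine Rd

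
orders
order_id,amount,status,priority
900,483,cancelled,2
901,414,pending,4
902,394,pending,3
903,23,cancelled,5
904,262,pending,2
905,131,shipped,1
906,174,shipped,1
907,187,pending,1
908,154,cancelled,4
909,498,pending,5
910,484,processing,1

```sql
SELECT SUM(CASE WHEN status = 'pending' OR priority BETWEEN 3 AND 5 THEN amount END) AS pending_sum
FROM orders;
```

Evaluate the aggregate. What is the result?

1932

order_id=900: ✗
order_id=901: ✓ → 414
order_id=902: ✓ → 394
order_id=903: ✓ → 23
order_id=904: ✓ → 262
order_id=905: ✗
order_id=906: ✗
order_id=907: ✓ → 187
order_id=908: ✓ → 154
order_id=909: ✓ → 498
order_id=910: ✗
pending_sum = 414 + 394 + 23 + 262 + 187 + 154 + 498 = 1932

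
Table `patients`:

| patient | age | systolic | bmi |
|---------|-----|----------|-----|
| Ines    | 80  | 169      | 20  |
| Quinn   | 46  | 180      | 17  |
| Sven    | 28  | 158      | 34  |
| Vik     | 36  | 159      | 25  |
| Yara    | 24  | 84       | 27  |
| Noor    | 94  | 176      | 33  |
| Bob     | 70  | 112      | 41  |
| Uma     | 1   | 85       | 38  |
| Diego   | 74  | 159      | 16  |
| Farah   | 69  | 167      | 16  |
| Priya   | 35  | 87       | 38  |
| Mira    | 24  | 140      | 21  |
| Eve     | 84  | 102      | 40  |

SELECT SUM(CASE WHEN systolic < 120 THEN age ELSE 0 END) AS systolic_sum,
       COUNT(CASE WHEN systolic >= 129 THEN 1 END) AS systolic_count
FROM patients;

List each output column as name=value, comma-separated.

systolic_sum=214, systolic_count=8

[systolic_sum: systolic < 120]
patient=Ines: ✗
patient=Quinn: ✗
patient=Sven: ✗
patient=Vik: ✗
patient=Yara: ✓ → 24
patient=Noor: ✗
patient=Bob: ✓ → 70
patient=Uma: ✓ → 1
patient=Diego: ✗
patient=Farah: ✗
patient=Priya: ✓ → 35
patient=Mira: ✗
patient=Eve: ✓ → 84
systolic_sum = 24 + 70 + 1 + 35 + 84 = 214
—
[systolic_count: systolic >= 129]
patient=Ines: ✓ → 1
patient=Quinn: ✓ → 1
patient=Sven: ✓ → 1
patient=Vik: ✓ → 1
patient=Yara: ✗
patient=Noor: ✓ → 1
patient=Bob: ✗
patient=Uma: ✗
patient=Diego: ✓ → 1
patient=Farah: ✓ → 1
patient=Priya: ✗
patient=Mira: ✓ → 1
patient=Eve: ✗
systolic_count = COUNT(1, 1, 1, 1, 1, 1, 1, 1) = 8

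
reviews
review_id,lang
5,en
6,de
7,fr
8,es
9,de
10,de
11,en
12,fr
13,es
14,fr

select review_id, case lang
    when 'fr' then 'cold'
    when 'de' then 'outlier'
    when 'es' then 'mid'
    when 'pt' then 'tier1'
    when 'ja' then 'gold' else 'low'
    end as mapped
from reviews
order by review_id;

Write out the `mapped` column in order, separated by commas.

review_id=5: ELSE → low
review_id=6: lang='de' → outlier
review_id=7: lang='fr' → cold
review_id=8: lang='es' → mid
review_id=9: lang='de' → outlier
review_id=10: lang='de' → outlier
review_id=11: ELSE → low
review_id=12: lang='fr' → cold
review_id=13: lang='es' → mid
review_id=14: lang='fr' → cold

low, outlier, cold, mid, outlier, outlier, low, cold, mid, cold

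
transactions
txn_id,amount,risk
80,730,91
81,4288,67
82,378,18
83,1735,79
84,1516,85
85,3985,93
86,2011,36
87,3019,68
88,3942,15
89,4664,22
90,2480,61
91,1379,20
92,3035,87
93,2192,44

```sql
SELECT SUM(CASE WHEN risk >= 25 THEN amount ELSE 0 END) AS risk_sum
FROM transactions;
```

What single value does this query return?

24991

txn_id=80: ✓ → 730
txn_id=81: ✓ → 4288
txn_id=82: ✗
txn_id=83: ✓ → 1735
txn_id=84: ✓ → 1516
txn_id=85: ✓ → 3985
txn_id=86: ✓ → 2011
txn_id=87: ✓ → 3019
txn_id=88: ✗
txn_id=89: ✗
txn_id=90: ✓ → 2480
txn_id=91: ✗
txn_id=92: ✓ → 3035
txn_id=93: ✓ → 2192
risk_sum = 730 + 4288 + 1735 + 1516 + 3985 + 2011 + 3019 + 2480 + 3035 + 2192 = 24991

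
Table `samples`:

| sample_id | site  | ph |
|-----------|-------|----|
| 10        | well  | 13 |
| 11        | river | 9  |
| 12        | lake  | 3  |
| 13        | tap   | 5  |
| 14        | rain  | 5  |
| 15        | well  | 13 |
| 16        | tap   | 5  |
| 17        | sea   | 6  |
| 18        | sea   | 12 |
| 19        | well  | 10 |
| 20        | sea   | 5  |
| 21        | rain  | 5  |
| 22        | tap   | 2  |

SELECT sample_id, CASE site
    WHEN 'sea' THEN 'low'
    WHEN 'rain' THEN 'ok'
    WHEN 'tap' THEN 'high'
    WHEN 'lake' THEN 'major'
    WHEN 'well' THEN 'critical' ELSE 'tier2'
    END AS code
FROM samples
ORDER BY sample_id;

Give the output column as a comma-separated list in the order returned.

critical, tier2, major, high, ok, critical, high, low, low, critical, low, ok, high

sample_id=10: site='well' → critical
sample_id=11: ELSE → tier2
sample_id=12: site='lake' → major
sample_id=13: site='tap' → high
sample_id=14: site='rain' → ok
sample_id=15: site='well' → critical
sample_id=16: site='tap' → high
sample_id=17: site='sea' → low
sample_id=18: site='sea' → low
sample_id=19: site='well' → critical
sample_id=20: site='sea' → low
sample_id=21: site='rain' → ok
sample_id=22: site='tap' → high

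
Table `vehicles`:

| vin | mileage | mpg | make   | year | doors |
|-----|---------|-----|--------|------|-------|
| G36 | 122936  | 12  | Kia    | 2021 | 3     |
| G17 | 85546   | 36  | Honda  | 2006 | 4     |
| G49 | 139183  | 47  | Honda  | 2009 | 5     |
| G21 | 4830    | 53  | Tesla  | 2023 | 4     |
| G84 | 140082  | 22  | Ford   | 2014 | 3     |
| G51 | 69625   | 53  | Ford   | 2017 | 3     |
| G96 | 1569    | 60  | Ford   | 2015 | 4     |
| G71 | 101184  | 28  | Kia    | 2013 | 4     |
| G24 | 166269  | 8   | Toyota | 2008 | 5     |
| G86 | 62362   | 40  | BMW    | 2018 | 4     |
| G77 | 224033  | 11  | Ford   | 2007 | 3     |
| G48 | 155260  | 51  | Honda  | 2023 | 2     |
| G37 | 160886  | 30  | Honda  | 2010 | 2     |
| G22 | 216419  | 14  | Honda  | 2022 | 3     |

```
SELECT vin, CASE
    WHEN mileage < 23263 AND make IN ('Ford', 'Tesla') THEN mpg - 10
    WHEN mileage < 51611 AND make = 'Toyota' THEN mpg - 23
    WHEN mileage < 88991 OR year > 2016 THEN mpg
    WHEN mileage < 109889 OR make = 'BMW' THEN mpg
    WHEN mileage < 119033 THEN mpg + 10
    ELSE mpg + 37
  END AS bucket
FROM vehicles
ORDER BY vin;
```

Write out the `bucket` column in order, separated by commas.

36, 43, 14, 45, 12, 67, 51, 84, 53, 28, 48, 59, 40, 50

vin=G17: mileage < 88991 OR year > 2016 → 36
vin=G21: mileage < 23263 AND make IN ('Ford', 'Tesla') → 43
vin=G22: mileage < 88991 OR year > 2016 → 14
vin=G24: ELSE → 45
vin=G36: mileage < 88991 OR year > 2016 → 12
vin=G37: ELSE → 67
vin=G48: mileage < 88991 OR year > 2016 → 51
vin=G49: ELSE → 84
vin=G51: mileage < 88991 OR year > 2016 → 53
vin=G71: mileage < 109889 OR make = 'BMW' → 28
vin=G77: ELSE → 48
vin=G84: ELSE → 59
vin=G86: mileage < 88991 OR year > 2016 → 40
vin=G96: mileage < 23263 AND make IN ('Ford', 'Tesla') → 50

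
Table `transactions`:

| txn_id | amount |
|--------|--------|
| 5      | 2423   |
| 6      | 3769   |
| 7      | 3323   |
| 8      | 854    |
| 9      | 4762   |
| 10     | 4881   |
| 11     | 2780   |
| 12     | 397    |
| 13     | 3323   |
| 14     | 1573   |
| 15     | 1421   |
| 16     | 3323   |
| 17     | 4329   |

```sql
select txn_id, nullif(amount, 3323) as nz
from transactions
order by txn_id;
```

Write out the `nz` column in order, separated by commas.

txn_id=5: amount=2423 vs 3323: differ → 2423
txn_id=6: amount=3769 vs 3323: differ → 3769
txn_id=7: amount=3323 vs 3323: equal → NULL
txn_id=8: amount=854 vs 3323: differ → 854
txn_id=9: amount=4762 vs 3323: differ → 4762
txn_id=10: amount=4881 vs 3323: differ → 4881
txn_id=11: amount=2780 vs 3323: differ → 2780
txn_id=12: amount=397 vs 3323: differ → 397
txn_id=13: amount=3323 vs 3323: equal → NULL
txn_id=14: amount=1573 vs 3323: differ → 1573
txn_id=15: amount=1421 vs 3323: differ → 1421
txn_id=16: amount=3323 vs 3323: equal → NULL
txn_id=17: amount=4329 vs 3323: differ → 4329

2423, 3769, NULL, 854, 4762, 4881, 2780, 397, NULL, 1573, 1421, NULL, 4329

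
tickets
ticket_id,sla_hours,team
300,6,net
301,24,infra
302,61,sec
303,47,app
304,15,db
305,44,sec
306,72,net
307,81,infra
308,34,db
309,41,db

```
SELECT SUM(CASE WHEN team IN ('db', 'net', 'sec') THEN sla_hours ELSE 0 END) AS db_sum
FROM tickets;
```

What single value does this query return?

ticket_id=300: ✓ → 6
ticket_id=301: ✗
ticket_id=302: ✓ → 61
ticket_id=303: ✗
ticket_id=304: ✓ → 15
ticket_id=305: ✓ → 44
ticket_id=306: ✓ → 72
ticket_id=307: ✗
ticket_id=308: ✓ → 34
ticket_id=309: ✓ → 41
db_sum = 6 + 61 + 15 + 44 + 72 + 34 + 41 = 273

273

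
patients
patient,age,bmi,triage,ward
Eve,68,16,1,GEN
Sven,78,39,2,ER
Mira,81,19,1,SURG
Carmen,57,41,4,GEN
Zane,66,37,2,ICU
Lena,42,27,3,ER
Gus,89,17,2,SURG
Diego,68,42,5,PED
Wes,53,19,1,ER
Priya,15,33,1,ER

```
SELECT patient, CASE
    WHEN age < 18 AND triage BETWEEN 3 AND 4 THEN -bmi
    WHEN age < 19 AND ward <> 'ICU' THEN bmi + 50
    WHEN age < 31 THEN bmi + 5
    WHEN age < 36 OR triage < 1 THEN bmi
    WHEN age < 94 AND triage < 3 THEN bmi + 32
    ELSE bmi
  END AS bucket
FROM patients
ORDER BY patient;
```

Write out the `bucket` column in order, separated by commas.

patient=Carmen: ELSE → 41
patient=Diego: ELSE → 42
patient=Eve: age < 94 AND triage < 3 → 48
patient=Gus: age < 94 AND triage < 3 → 49
patient=Lena: ELSE → 27
patient=Mira: age < 94 AND triage < 3 → 51
patient=Priya: age < 19 AND ward <> 'ICU' → 83
patient=Sven: age < 94 AND triage < 3 → 71
patient=Wes: age < 94 AND triage < 3 → 51
patient=Zane: age < 94 AND triage < 3 → 69

41, 42, 48, 49, 27, 51, 83, 71, 51, 69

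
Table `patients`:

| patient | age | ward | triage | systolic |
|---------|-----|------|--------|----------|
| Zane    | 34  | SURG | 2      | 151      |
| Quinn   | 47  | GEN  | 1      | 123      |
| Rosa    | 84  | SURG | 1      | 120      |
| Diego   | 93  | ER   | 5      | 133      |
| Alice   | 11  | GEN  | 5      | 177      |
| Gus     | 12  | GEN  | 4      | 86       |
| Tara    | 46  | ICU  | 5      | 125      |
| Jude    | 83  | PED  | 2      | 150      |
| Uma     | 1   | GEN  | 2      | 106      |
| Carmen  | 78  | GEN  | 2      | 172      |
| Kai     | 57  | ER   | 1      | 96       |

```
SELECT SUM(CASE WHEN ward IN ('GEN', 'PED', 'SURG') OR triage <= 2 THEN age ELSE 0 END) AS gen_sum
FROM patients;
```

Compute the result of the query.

patient=Zane: ✓ → 34
patient=Quinn: ✓ → 47
patient=Rosa: ✓ → 84
patient=Diego: ✗
patient=Alice: ✓ → 11
patient=Gus: ✓ → 12
patient=Tara: ✗
patient=Jude: ✓ → 83
patient=Uma: ✓ → 1
patient=Carmen: ✓ → 78
patient=Kai: ✓ → 57
gen_sum = 34 + 47 + 84 + 11 + 12 + 83 + 1 + 78 + 57 = 407

407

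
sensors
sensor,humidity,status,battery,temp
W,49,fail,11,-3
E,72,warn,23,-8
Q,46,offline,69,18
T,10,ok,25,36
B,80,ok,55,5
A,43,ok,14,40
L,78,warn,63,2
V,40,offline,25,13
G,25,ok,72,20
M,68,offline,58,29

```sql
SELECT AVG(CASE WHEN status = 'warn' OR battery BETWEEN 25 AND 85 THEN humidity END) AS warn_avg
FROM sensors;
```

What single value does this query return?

52.375

sensor=W: ✗
sensor=E: ✓ → 72
sensor=Q: ✓ → 46
sensor=T: ✓ → 10
sensor=B: ✓ → 80
sensor=A: ✗
sensor=L: ✓ → 78
sensor=V: ✓ → 40
sensor=G: ✓ → 25
sensor=M: ✓ → 68
warn_avg = (72 + 46 + 10 + 80 + 78 + 40 + 25 + 68) / 8 = 52.375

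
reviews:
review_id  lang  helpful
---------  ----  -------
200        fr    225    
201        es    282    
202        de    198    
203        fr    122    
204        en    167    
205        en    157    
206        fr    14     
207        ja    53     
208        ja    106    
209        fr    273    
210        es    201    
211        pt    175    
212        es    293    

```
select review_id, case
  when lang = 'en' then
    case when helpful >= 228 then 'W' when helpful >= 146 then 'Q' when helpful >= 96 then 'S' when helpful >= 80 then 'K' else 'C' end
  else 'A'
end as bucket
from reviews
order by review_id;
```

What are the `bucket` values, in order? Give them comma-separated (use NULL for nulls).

review_id=200: lang='fr' → outer ELSE → A
review_id=201: lang='es' → outer ELSE → A
review_id=202: lang='de' → outer ELSE → A
review_id=203: lang='fr' → outer ELSE → A
review_id=204: lang='en' → inner[helpful >= 146] → Q
review_id=205: lang='en' → inner[helpful >= 146] → Q
review_id=206: lang='fr' → outer ELSE → A
review_id=207: lang='ja' → outer ELSE → A
review_id=208: lang='ja' → outer ELSE → A
review_id=209: lang='fr' → outer ELSE → A
review_id=210: lang='es' → outer ELSE → A
review_id=211: lang='pt' → outer ELSE → A
review_id=212: lang='es' → outer ELSE → A

A, A, A, A, Q, Q, A, A, A, A, A, A, A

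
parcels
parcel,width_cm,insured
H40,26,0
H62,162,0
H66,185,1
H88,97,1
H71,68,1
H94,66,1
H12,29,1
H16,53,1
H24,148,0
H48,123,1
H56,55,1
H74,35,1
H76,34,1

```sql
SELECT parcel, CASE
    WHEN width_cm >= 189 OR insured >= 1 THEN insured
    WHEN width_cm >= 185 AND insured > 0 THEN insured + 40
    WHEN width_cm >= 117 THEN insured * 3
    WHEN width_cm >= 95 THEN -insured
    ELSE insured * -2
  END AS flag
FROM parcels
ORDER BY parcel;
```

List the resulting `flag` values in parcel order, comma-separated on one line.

parcel=H12: width_cm >= 189 OR insured >= 1 → 1
parcel=H16: width_cm >= 189 OR insured >= 1 → 1
parcel=H24: width_cm >= 117 → 0
parcel=H40: ELSE → 0
parcel=H48: width_cm >= 189 OR insured >= 1 → 1
parcel=H56: width_cm >= 189 OR insured >= 1 → 1
parcel=H62: width_cm >= 117 → 0
parcel=H66: width_cm >= 189 OR insured >= 1 → 1
parcel=H71: width_cm >= 189 OR insured >= 1 → 1
parcel=H74: width_cm >= 189 OR insured >= 1 → 1
parcel=H76: width_cm >= 189 OR insured >= 1 → 1
parcel=H88: width_cm >= 189 OR insured >= 1 → 1
parcel=H94: width_cm >= 189 OR insured >= 1 → 1

1, 1, 0, 0, 1, 1, 0, 1, 1, 1, 1, 1, 1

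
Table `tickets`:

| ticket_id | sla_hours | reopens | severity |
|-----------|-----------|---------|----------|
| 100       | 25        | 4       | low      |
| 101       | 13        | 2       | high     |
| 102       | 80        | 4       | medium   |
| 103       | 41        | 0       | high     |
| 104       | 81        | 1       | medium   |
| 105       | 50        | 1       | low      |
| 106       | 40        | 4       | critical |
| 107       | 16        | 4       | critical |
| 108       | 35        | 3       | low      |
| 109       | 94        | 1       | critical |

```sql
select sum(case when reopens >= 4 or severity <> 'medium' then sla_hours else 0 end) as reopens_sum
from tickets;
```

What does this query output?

394

ticket_id=100: ✓ → 25
ticket_id=101: ✓ → 13
ticket_id=102: ✓ → 80
ticket_id=103: ✓ → 41
ticket_id=104: ✗
ticket_id=105: ✓ → 50
ticket_id=106: ✓ → 40
ticket_id=107: ✓ → 16
ticket_id=108: ✓ → 35
ticket_id=109: ✓ → 94
reopens_sum = 25 + 13 + 80 + 41 + 50 + 40 + 16 + 35 + 94 = 394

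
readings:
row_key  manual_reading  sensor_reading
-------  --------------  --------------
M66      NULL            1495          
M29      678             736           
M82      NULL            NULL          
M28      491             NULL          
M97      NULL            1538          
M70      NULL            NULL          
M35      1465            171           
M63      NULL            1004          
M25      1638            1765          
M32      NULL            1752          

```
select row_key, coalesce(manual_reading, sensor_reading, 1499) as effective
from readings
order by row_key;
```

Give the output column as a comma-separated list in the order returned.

1638, 491, 678, 1752, 1465, 1004, 1495, 1499, 1499, 1538

row_key=M25: manual_reading=1638 → 1638
row_key=M28: manual_reading=491 → 491
row_key=M29: manual_reading=678 → 678
row_key=M32: manual_reading=NULL, sensor_reading=1752 → 1752
row_key=M35: manual_reading=1465 → 1465
row_key=M63: manual_reading=NULL, sensor_reading=1004 → 1004
row_key=M66: manual_reading=NULL, sensor_reading=1495 → 1495
row_key=M70: manual_reading=NULL, sensor_reading=NULL, → literal 1499 → 1499
row_key=M82: manual_reading=NULL, sensor_reading=NULL, → literal 1499 → 1499
row_key=M97: manual_reading=NULL, sensor_reading=1538 → 1538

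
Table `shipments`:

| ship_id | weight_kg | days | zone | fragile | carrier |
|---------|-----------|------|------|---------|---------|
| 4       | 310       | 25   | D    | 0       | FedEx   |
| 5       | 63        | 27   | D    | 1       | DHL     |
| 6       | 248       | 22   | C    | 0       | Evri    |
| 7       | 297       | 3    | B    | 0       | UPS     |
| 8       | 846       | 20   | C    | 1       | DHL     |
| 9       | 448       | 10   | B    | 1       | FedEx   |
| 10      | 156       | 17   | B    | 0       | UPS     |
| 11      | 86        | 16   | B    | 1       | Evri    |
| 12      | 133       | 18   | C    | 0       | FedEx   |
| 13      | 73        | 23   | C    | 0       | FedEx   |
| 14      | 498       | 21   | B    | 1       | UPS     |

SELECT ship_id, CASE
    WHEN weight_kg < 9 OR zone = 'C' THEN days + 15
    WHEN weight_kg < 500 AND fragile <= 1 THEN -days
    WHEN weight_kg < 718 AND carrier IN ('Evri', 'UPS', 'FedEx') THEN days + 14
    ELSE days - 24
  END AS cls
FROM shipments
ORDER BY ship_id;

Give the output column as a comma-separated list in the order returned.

ship_id=4: weight_kg < 500 AND fragile <= 1 → -25
ship_id=5: weight_kg < 500 AND fragile <= 1 → -27
ship_id=6: weight_kg < 9 OR zone = 'C' → 37
ship_id=7: weight_kg < 500 AND fragile <= 1 → -3
ship_id=8: weight_kg < 9 OR zone = 'C' → 35
ship_id=9: weight_kg < 500 AND fragile <= 1 → -10
ship_id=10: weight_kg < 500 AND fragile <= 1 → -17
ship_id=11: weight_kg < 500 AND fragile <= 1 → -16
ship_id=12: weight_kg < 9 OR zone = 'C' → 33
ship_id=13: weight_kg < 9 OR zone = 'C' → 38
ship_id=14: weight_kg < 500 AND fragile <= 1 → -21

-25, -27, 37, -3, 35, -10, -17, -16, 33, 38, -21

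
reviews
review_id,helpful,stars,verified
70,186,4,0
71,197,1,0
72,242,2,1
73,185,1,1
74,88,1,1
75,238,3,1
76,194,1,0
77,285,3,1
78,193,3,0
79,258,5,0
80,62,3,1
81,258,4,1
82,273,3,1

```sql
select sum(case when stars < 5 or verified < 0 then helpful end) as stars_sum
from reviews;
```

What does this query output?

2401

review_id=70: ✓ → 186
review_id=71: ✓ → 197
review_id=72: ✓ → 242
review_id=73: ✓ → 185
review_id=74: ✓ → 88
review_id=75: ✓ → 238
review_id=76: ✓ → 194
review_id=77: ✓ → 285
review_id=78: ✓ → 193
review_id=79: ✗
review_id=80: ✓ → 62
review_id=81: ✓ → 258
review_id=82: ✓ → 273
stars_sum = 186 + 197 + 242 + 185 + 88 + 238 + 194 + 285 + 193 + 62 + 258 + 273 = 2401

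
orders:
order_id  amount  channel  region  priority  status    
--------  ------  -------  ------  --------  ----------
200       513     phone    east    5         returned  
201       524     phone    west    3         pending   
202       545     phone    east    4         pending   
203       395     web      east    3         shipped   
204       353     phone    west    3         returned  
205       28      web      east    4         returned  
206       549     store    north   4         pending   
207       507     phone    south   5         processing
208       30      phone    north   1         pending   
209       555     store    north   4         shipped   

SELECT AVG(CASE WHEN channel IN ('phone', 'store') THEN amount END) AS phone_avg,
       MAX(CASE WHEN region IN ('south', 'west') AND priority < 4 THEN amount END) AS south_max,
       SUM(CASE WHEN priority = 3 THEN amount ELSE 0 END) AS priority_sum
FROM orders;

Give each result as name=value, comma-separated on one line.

phone_avg=447, south_max=524, priority_sum=1272

[phone_avg: channel IN ('phone', 'store')]
order_id=200: ✓ → 513
order_id=201: ✓ → 524
order_id=202: ✓ → 545
order_id=203: ✗
order_id=204: ✓ → 353
order_id=205: ✗
order_id=206: ✓ → 549
order_id=207: ✓ → 507
order_id=208: ✓ → 30
order_id=209: ✓ → 555
phone_avg = (513 + 524 + 545 + 353 + 549 + 507 + 30 + 555) / 8 = 447
—
[south_max: region IN ('south', 'west') AND priority < 4]
order_id=200: ✗
order_id=201: ✓ → 524
order_id=202: ✗
order_id=203: ✗
order_id=204: ✓ → 353
order_id=205: ✗
order_id=206: ✗
order_id=207: ✗
order_id=208: ✗
order_id=209: ✗
south_max = MAX(524, 353) = 524
—
[priority_sum: priority = 3]
order_id=200: ✗
order_id=201: ✓ → 524
order_id=202: ✗
order_id=203: ✓ → 395
order_id=204: ✓ → 353
order_id=205: ✗
order_id=206: ✗
order_id=207: ✗
order_id=208: ✗
order_id=209: ✗
priority_sum = 524 + 395 + 353 = 1272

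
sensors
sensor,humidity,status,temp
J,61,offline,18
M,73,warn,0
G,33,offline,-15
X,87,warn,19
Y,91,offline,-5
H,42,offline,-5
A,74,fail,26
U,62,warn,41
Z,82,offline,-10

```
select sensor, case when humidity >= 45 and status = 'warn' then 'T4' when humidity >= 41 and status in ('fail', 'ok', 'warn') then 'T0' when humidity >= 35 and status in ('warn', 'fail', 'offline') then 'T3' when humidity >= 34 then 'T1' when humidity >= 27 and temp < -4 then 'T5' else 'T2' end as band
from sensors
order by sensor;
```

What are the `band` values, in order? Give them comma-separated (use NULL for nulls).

sensor=A: humidity >= 41 and status in ('fail', 'ok', 'warn') → T0
sensor=G: humidity >= 27 and temp < -4 → T5
sensor=H: humidity >= 35 and status in ('warn', 'fail', 'offline') → T3
sensor=J: humidity >= 35 and status in ('warn', 'fail', 'offline') → T3
sensor=M: humidity >= 45 and status = 'warn' → T4
sensor=U: humidity >= 45 and status = 'warn' → T4
sensor=X: humidity >= 45 and status = 'warn' → T4
sensor=Y: humidity >= 35 and status in ('warn', 'fail', 'offline') → T3
sensor=Z: humidity >= 35 and status in ('warn', 'fail', 'offline') → T3

T0, T5, T3, T3, T4, T4, T4, T3, T3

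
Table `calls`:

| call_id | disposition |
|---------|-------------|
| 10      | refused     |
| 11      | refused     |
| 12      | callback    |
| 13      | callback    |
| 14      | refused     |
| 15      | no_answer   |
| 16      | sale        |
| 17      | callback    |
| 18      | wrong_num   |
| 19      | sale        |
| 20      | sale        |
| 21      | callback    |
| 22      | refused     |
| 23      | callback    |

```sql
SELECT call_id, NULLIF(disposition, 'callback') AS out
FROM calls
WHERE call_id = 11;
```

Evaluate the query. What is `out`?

call_id = 11: disposition=refused.
disposition=refused vs callback: differ → refused

refused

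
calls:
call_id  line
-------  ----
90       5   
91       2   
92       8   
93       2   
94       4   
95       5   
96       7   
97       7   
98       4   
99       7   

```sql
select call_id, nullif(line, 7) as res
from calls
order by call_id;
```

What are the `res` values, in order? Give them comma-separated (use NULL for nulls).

call_id=90: line=5 vs 7: differ → 5
call_id=91: line=2 vs 7: differ → 2
call_id=92: line=8 vs 7: differ → 8
call_id=93: line=2 vs 7: differ → 2
call_id=94: line=4 vs 7: differ → 4
call_id=95: line=5 vs 7: differ → 5
call_id=96: line=7 vs 7: equal → NULL
call_id=97: line=7 vs 7: equal → NULL
call_id=98: line=4 vs 7: differ → 4
call_id=99: line=7 vs 7: equal → NULL

5, 2, 8, 2, 4, 5, NULL, NULL, 4, NULL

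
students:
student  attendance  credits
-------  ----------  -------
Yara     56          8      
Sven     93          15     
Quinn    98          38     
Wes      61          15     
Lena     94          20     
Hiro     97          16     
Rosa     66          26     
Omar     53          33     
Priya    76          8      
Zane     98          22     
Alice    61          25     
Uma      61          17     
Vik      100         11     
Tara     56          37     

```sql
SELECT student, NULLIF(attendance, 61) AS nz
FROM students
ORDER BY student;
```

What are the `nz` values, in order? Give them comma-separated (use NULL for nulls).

student=Alice: attendance=61 vs 61: equal → NULL
student=Hiro: attendance=97 vs 61: differ → 97
student=Lena: attendance=94 vs 61: differ → 94
student=Omar: attendance=53 vs 61: differ → 53
student=Priya: attendance=76 vs 61: differ → 76
student=Quinn: attendance=98 vs 61: differ → 98
student=Rosa: attendance=66 vs 61: differ → 66
student=Sven: attendance=93 vs 61: differ → 93
student=Tara: attendance=56 vs 61: differ → 56
student=Uma: attendance=61 vs 61: equal → NULL
student=Vik: attendance=100 vs 61: differ → 100
student=Wes: attendance=61 vs 61: equal → NULL
student=Yara: attendance=56 vs 61: differ → 56
student=Zane: attendance=98 vs 61: differ → 98

NULL, 97, 94, 53, 76, 98, 66, 93, 56, NULL, 100, NULL, 56, 98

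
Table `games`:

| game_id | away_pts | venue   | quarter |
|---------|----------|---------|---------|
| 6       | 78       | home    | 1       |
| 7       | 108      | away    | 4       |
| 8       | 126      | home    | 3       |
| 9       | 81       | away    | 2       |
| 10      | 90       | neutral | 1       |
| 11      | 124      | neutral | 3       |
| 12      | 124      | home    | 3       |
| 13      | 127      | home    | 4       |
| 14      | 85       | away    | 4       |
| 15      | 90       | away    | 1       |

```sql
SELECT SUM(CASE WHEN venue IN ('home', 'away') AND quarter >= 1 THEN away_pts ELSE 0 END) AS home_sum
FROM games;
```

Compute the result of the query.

819

game_id=6: ✓ → 78
game_id=7: ✓ → 108
game_id=8: ✓ → 126
game_id=9: ✓ → 81
game_id=10: ✗
game_id=11: ✗
game_id=12: ✓ → 124
game_id=13: ✓ → 127
game_id=14: ✓ → 85
game_id=15: ✓ → 90
home_sum = 78 + 108 + 126 + 81 + 124 + 127 + 85 + 90 = 819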